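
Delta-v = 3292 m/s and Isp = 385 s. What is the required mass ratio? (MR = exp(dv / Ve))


Ve = 385 * 9.81 = 3776.85 m/s
MR = exp(3292 / 3776.85) = 2.391

2.391


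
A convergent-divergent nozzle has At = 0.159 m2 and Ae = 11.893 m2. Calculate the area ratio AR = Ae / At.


AR = 11.893 / 0.159 = 74.8

74.8


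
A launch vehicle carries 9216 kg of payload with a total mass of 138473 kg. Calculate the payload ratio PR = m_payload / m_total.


PR = 9216 / 138473 = 0.0666

0.0666


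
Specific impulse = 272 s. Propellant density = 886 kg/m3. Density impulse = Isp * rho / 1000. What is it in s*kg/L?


rho*Isp = 272 * 886 / 1000 = 241 s*kg/L

241 s*kg/L


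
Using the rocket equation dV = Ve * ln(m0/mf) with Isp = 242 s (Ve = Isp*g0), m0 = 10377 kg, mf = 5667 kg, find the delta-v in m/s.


Ve = 242 * 9.81 = 2374.02 m/s
dV = 2374.02 * ln(10377/5667) = 1436 m/s

1436 m/s


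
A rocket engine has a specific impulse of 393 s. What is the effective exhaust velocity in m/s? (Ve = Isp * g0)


Ve = Isp * g0 = 393 * 9.81 = 3855.3 m/s

3855.3 m/s


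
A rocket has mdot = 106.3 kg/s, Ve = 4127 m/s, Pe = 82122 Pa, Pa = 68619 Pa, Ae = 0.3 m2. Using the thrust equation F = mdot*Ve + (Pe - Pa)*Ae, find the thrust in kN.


F = 106.3 * 4127 + (82122 - 68619) * 0.3 = 442751.0 N = 442.8 kN

442.8 kN


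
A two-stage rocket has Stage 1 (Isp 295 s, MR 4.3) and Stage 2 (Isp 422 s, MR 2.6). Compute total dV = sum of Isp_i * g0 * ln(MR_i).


dV1 = 295 * 9.81 * ln(4.3) = 4221.2 m/s
dV2 = 422 * 9.81 * ln(2.6) = 3955.6 m/s
Total dV = 4221.2 + 3955.6 = 8176.8 m/s ~ 8177 m/s

8177 m/s


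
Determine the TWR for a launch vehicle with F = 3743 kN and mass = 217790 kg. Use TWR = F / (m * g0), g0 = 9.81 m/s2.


TWR = 3743000 / (217790 * 9.81) = 1.75

1.75


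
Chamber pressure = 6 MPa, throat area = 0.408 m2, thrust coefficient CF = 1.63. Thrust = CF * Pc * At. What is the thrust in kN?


F = 1.63 * 6e6 * 0.408 = 3.9902e+06 N = 3990.2 kN

3990.2 kN


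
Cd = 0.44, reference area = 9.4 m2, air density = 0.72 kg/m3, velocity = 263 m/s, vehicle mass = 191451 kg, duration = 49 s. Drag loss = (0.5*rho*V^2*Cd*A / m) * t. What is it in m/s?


D = 0.5 * 0.72 * 263^2 * 0.44 * 9.4 = 102989.87 N
a = 102989.87 / 191451 = 0.5379 m/s2
dV = 0.5379 * 49 = 26.4 m/s

26.4 m/s


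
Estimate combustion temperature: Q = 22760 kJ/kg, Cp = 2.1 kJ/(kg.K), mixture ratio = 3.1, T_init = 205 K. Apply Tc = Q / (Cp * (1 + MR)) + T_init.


Tc = 22760 / (2.1 * (1 + 3.1)) + 205 = 2848 K

2848 K


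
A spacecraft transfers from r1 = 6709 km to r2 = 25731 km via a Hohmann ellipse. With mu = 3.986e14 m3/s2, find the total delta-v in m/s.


V1 = sqrt(mu/r1) = 7707.97 m/s
dV1 = V1*(sqrt(2*r2/(r1+r2)) - 1) = 2000.32 m/s
V2 = sqrt(mu/r2) = 3935.87 m/s
dV2 = V2*(1 - sqrt(2*r1/(r1+r2))) = 1404.57 m/s
Total dV = 3405 m/s

3405 m/s


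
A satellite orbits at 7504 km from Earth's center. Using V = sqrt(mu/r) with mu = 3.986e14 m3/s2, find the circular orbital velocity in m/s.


V = sqrt(3.986e14 / 7504000) = 7288 m/s

7288 m/s


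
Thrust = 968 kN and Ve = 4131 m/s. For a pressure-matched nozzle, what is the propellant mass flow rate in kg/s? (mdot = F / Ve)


mdot = F / Ve = 968000 / 4131 = 234.3 kg/s

234.3 kg/s


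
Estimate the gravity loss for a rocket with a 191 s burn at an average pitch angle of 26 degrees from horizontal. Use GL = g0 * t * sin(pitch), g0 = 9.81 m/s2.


GL = 9.81 * 191 * sin(26 deg) = 821 m/s

821 m/s


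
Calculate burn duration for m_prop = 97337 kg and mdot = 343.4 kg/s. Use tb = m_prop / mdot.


tb = 97337 / 343.4 = 283.5 s

283.5 s


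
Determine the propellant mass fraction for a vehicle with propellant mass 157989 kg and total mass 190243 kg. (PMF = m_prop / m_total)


PMF = 157989 / 190243 = 0.83

0.83


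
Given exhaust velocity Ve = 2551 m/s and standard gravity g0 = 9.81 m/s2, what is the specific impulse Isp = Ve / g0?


Isp = Ve / g0 = 2551 / 9.81 = 260.0 s

260.0 s


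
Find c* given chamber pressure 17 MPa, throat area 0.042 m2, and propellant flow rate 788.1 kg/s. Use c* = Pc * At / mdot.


c* = 17e6 * 0.042 / 788.1 = 906 m/s

906 m/s


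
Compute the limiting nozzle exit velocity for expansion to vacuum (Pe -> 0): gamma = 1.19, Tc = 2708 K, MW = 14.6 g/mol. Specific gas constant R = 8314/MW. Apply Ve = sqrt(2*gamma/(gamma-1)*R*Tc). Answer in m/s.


R = 8314 / 14.6 = 569.45 J/(kg.K)
Ve = sqrt(2 * 1.19 / (1.19 - 1) * 569.45 * 2708) = 4395 m/s

4395 m/s


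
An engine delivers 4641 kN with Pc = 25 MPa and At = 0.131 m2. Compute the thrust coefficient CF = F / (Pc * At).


CF = 4641000 / (25e6 * 0.131) = 1.42

1.42


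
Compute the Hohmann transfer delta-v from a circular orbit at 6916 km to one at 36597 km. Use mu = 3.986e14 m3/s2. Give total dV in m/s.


V1 = sqrt(mu/r1) = 7591.74 m/s
dV1 = V1*(sqrt(2*r2/(r1+r2)) - 1) = 2254.48 m/s
V2 = sqrt(mu/r2) = 3300.24 m/s
dV2 = V2*(1 - sqrt(2*r1/(r1+r2))) = 1439.53 m/s
Total dV = 3694 m/s

3694 m/s


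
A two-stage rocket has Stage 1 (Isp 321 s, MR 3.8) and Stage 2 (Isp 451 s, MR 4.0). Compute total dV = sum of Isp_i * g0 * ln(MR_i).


dV1 = 321 * 9.81 * ln(3.8) = 4203.9 m/s
dV2 = 451 * 9.81 * ln(4.0) = 6133.4 m/s
Total dV = 4203.9 + 6133.4 = 10337.3 m/s ~ 10337 m/s

10337 m/s


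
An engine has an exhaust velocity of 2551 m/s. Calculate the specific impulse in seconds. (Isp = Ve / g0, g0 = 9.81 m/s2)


Isp = Ve / g0 = 2551 / 9.81 = 260.0 s

260.0 s


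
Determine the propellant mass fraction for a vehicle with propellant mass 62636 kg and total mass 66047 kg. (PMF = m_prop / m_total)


PMF = 62636 / 66047 = 0.948

0.948


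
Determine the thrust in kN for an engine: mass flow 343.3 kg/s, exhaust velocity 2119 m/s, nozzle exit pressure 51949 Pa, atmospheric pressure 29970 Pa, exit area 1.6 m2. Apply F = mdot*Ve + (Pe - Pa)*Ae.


F = 343.3 * 2119 + (51949 - 29970) * 1.6 = 762619.0 N = 762.6 kN

762.6 kN


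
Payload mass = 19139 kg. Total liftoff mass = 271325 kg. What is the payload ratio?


PR = 19139 / 271325 = 0.0705

0.0705


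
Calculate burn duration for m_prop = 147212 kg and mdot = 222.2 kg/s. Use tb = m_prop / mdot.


tb = 147212 / 222.2 = 662.5 s

662.5 s


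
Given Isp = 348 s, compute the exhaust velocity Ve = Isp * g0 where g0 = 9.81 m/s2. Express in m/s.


Ve = Isp * g0 = 348 * 9.81 = 3413.9 m/s

3413.9 m/s


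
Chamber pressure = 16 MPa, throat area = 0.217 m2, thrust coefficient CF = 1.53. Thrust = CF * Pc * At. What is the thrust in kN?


F = 1.53 * 16e6 * 0.217 = 5.3122e+06 N = 5312.2 kN

5312.2 kN


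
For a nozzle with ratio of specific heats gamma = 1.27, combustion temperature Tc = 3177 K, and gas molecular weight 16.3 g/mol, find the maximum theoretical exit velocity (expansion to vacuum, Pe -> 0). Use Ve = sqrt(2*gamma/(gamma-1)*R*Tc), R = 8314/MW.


R = 8314 / 16.3 = 510.06 J/(kg.K)
Ve = sqrt(2 * 1.27 / (1.27 - 1) * 510.06 * 3177) = 3904 m/s

3904 m/s


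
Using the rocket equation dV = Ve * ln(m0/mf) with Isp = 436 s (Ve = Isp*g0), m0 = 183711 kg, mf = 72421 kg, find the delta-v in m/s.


Ve = 436 * 9.81 = 4277.16 m/s
dV = 4277.16 * ln(183711/72421) = 3981 m/s

3981 m/s


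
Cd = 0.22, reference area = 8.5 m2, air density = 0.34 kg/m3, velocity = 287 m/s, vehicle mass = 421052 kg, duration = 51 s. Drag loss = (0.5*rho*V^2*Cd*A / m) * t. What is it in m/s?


D = 0.5 * 0.34 * 287^2 * 0.22 * 8.5 = 26185.11 N
a = 26185.11 / 421052 = 0.0622 m/s2
dV = 0.0622 * 51 = 3.2 m/s

3.2 m/s


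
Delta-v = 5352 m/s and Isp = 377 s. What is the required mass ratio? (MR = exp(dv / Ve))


Ve = 377 * 9.81 = 3698.37 m/s
MR = exp(5352 / 3698.37) = 4.251

4.251


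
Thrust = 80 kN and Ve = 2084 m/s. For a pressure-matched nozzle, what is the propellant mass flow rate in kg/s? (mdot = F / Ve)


mdot = F / Ve = 80000 / 2084 = 38.4 kg/s

38.4 kg/s


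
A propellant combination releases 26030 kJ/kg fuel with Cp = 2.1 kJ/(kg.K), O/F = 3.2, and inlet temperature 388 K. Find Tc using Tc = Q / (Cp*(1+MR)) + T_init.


Tc = 26030 / (2.1 * (1 + 3.2)) + 388 = 3339 K

3339 K


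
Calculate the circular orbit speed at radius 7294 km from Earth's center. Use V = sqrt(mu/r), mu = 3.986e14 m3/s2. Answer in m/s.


V = sqrt(3.986e14 / 7294000) = 7392 m/s

7392 m/s


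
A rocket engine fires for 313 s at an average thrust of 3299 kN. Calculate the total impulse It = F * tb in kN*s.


It = 3299 * 313 = 1032587 kN*s

1032587 kN*s


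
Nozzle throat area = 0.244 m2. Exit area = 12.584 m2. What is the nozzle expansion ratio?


AR = 12.584 / 0.244 = 51.6

51.6


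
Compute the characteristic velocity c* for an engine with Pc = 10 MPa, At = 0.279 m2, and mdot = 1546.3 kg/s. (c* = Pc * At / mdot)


c* = 10e6 * 0.279 / 1546.3 = 1804 m/s

1804 m/s


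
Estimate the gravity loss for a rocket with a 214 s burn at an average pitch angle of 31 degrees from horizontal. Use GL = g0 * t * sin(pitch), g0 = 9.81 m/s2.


GL = 9.81 * 214 * sin(31 deg) = 1081 m/s

1081 m/s


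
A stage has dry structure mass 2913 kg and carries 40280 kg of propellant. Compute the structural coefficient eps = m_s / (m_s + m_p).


eps = 2913 / (2913 + 40280) = 0.0674

0.0674


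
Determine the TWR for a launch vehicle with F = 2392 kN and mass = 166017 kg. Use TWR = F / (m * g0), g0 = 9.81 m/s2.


TWR = 2392000 / (166017 * 9.81) = 1.47

1.47


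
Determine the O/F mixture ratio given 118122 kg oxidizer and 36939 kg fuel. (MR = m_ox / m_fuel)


MR = 118122 / 36939 = 3.2

3.2


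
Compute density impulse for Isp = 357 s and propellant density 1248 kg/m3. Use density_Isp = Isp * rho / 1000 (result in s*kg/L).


rho*Isp = 357 * 1248 / 1000 = 446 s*kg/L

446 s*kg/L


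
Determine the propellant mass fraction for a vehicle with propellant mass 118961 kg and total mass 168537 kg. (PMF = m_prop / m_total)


PMF = 118961 / 168537 = 0.706

0.706


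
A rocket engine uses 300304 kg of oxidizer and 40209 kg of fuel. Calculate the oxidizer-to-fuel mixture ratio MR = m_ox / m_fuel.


MR = 300304 / 40209 = 7.47

7.47


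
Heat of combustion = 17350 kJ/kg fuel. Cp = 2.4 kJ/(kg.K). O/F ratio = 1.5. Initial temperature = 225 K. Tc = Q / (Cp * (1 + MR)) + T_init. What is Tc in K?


Tc = 17350 / (2.4 * (1 + 1.5)) + 225 = 3117 K

3117 K


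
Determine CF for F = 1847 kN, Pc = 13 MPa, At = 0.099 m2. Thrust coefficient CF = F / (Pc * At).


CF = 1847000 / (13e6 * 0.099) = 1.44

1.44


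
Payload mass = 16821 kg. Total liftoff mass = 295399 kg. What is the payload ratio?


PR = 16821 / 295399 = 0.0569

0.0569


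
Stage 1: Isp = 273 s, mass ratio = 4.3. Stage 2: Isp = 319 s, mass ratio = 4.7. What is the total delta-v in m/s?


dV1 = 273 * 9.81 * ln(4.3) = 3906.4 m/s
dV2 = 319 * 9.81 * ln(4.7) = 4842.9 m/s
Total dV = 3906.4 + 4842.9 = 8749.3 m/s ~ 8749 m/s

8749 m/s


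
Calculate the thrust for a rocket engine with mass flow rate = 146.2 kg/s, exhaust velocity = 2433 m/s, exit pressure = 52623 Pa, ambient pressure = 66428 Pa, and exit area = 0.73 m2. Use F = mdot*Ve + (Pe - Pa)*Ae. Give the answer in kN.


F = 146.2 * 2433 + (52623 - 66428) * 0.73 = 345627.0 N = 345.6 kN

345.6 kN


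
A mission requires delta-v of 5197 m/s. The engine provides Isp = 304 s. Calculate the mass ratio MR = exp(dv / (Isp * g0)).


Ve = 304 * 9.81 = 2982.24 m/s
MR = exp(5197 / 2982.24) = 5.712

5.712


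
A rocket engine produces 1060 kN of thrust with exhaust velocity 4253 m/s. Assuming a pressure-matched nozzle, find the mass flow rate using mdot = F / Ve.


mdot = F / Ve = 1060000 / 4253 = 249.2 kg/s

249.2 kg/s


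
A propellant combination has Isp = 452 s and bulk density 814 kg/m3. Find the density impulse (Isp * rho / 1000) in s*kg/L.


rho*Isp = 452 * 814 / 1000 = 368 s*kg/L

368 s*kg/L


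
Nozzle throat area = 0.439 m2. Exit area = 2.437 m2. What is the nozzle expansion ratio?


AR = 2.437 / 0.439 = 5.6

5.6


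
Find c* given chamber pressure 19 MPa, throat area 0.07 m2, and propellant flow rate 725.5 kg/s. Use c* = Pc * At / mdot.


c* = 19e6 * 0.07 / 725.5 = 1833 m/s

1833 m/s


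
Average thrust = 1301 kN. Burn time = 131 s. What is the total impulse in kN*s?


It = 1301 * 131 = 170431 kN*s

170431 kN*s


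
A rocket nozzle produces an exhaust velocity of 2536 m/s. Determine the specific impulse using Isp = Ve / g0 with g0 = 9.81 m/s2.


Isp = Ve / g0 = 2536 / 9.81 = 258.5 s

258.5 s


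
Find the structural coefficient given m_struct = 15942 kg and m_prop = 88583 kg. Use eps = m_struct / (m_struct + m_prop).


eps = 15942 / (15942 + 88583) = 0.1525

0.1525


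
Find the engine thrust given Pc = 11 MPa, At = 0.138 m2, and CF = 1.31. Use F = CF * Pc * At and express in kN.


F = 1.31 * 11e6 * 0.138 = 1.9886e+06 N = 1988.6 kN

1988.6 kN


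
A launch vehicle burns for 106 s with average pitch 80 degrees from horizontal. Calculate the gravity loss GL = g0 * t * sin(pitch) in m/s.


GL = 9.81 * 106 * sin(80 deg) = 1024 m/s

1024 m/s


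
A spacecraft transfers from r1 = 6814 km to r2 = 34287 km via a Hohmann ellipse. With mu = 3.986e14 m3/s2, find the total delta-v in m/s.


V1 = sqrt(mu/r1) = 7648.35 m/s
dV1 = V1*(sqrt(2*r2/(r1+r2)) - 1) = 2230.84 m/s
V2 = sqrt(mu/r2) = 3409.6 m/s
dV2 = V2*(1 - sqrt(2*r1/(r1+r2))) = 1446.27 m/s
Total dV = 3677 m/s

3677 m/s


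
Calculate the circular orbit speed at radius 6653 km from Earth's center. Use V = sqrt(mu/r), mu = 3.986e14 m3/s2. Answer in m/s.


V = sqrt(3.986e14 / 6653000) = 7740 m/s

7740 m/s


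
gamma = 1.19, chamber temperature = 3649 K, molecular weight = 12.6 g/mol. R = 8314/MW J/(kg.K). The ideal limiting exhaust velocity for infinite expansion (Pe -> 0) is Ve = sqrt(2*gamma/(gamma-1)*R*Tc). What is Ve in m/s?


R = 8314 / 12.6 = 659.84 J/(kg.K)
Ve = sqrt(2 * 1.19 / (1.19 - 1) * 659.84 * 3649) = 5492 m/s

5492 m/s


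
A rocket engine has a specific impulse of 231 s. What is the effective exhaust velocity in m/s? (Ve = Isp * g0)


Ve = Isp * g0 = 231 * 9.81 = 2266.1 m/s

2266.1 m/s


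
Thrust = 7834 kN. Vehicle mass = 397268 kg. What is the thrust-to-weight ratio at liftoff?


TWR = 7834000 / (397268 * 9.81) = 2.01

2.01


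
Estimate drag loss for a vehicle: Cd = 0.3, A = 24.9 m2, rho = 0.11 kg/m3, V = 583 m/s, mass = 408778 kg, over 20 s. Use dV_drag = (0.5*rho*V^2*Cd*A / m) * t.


D = 0.5 * 0.11 * 583^2 * 0.3 * 24.9 = 139643.4 N
a = 139643.4 / 408778 = 0.3416 m/s2
dV = 0.3416 * 20 = 6.8 m/s

6.8 m/s


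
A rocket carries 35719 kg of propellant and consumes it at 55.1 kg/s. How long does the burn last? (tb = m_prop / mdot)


tb = 35719 / 55.1 = 648.3 s

648.3 s


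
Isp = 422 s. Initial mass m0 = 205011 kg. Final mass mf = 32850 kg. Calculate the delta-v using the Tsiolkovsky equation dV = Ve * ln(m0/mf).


Ve = 422 * 9.81 = 4139.82 m/s
dV = 4139.82 * ln(205011/32850) = 7580 m/s

7580 m/s


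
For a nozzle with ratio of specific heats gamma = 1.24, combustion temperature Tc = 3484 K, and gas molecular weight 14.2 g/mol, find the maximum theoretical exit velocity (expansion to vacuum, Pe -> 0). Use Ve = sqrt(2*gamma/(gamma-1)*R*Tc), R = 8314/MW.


R = 8314 / 14.2 = 585.49 J/(kg.K)
Ve = sqrt(2 * 1.24 / (1.24 - 1) * 585.49 * 3484) = 4591 m/s

4591 m/s


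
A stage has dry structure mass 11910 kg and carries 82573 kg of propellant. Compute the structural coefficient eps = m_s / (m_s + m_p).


eps = 11910 / (11910 + 82573) = 0.1261

0.1261


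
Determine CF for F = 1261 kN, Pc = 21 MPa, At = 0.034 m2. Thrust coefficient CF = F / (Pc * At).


CF = 1261000 / (21e6 * 0.034) = 1.77

1.77


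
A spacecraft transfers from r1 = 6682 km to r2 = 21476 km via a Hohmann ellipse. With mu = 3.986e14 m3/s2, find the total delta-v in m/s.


V1 = sqrt(mu/r1) = 7723.52 m/s
dV1 = V1*(sqrt(2*r2/(r1+r2)) - 1) = 1815.55 m/s
V2 = sqrt(mu/r2) = 4308.16 m/s
dV2 = V2*(1 - sqrt(2*r1/(r1+r2))) = 1340.19 m/s
Total dV = 3156 m/s

3156 m/s


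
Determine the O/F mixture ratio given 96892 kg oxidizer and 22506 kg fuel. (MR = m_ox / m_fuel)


MR = 96892 / 22506 = 4.31

4.31


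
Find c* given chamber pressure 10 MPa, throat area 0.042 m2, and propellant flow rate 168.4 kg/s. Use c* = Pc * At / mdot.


c* = 10e6 * 0.042 / 168.4 = 2494 m/s

2494 m/s


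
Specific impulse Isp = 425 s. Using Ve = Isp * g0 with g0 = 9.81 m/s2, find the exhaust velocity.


Ve = Isp * g0 = 425 * 9.81 = 4169.2 m/s

4169.2 m/s


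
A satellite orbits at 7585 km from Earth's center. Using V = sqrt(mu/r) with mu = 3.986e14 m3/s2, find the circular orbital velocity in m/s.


V = sqrt(3.986e14 / 7585000) = 7249 m/s

7249 m/s


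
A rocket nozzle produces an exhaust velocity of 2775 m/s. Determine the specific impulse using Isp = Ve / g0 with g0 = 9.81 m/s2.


Isp = Ve / g0 = 2775 / 9.81 = 282.9 s

282.9 s


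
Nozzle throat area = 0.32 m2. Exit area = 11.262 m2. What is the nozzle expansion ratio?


AR = 11.262 / 0.32 = 35.2

35.2


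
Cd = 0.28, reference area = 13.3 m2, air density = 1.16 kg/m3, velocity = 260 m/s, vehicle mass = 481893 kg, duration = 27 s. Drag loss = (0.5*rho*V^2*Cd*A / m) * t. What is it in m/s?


D = 0.5 * 1.16 * 260^2 * 0.28 * 13.3 = 146010.59 N
a = 146010.59 / 481893 = 0.303 m/s2
dV = 0.303 * 27 = 8.2 m/s

8.2 m/s


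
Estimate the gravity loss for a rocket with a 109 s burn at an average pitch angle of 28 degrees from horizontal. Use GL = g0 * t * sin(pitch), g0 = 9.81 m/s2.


GL = 9.81 * 109 * sin(28 deg) = 502 m/s

502 m/s


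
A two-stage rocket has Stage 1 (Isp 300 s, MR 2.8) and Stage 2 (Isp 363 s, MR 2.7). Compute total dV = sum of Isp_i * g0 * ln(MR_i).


dV1 = 300 * 9.81 * ln(2.8) = 3030.2 m/s
dV2 = 363 * 9.81 * ln(2.7) = 3537.0 m/s
Total dV = 3030.2 + 3537.0 = 6567.2 m/s ~ 6567 m/s

6567 m/s


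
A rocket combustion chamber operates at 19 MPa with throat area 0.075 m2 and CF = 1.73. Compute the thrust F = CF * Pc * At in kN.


F = 1.73 * 19e6 * 0.075 = 2.4652e+06 N = 2465.2 kN

2465.2 kN


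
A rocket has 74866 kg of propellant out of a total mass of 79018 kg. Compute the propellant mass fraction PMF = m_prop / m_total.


PMF = 74866 / 79018 = 0.947

0.947


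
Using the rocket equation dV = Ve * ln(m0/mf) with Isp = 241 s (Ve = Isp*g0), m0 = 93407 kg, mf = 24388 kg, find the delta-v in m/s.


Ve = 241 * 9.81 = 2364.21 m/s
dV = 2364.21 * ln(93407/24388) = 3175 m/s

3175 m/s


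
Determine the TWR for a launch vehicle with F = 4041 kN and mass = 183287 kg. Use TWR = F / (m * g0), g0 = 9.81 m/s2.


TWR = 4041000 / (183287 * 9.81) = 2.25

2.25


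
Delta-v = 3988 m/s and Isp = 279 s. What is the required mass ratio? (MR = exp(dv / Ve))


Ve = 279 * 9.81 = 2736.99 m/s
MR = exp(3988 / 2736.99) = 4.293

4.293


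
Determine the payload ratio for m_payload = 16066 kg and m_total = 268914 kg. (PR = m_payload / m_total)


PR = 16066 / 268914 = 0.0597

0.0597


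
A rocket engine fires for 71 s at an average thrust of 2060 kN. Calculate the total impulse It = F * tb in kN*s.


It = 2060 * 71 = 146260 kN*s

146260 kN*s


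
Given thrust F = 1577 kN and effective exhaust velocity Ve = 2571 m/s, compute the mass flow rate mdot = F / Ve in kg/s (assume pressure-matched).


mdot = F / Ve = 1577000 / 2571 = 613.4 kg/s

613.4 kg/s


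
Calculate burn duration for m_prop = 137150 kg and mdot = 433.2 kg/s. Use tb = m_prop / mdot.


tb = 137150 / 433.2 = 316.6 s

316.6 s


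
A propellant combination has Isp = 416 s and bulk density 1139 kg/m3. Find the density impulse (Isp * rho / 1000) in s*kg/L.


rho*Isp = 416 * 1139 / 1000 = 474 s*kg/L

474 s*kg/L


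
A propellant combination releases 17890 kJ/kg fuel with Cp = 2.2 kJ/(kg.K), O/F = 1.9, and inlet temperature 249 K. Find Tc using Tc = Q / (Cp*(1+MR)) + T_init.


Tc = 17890 / (2.2 * (1 + 1.9)) + 249 = 3053 K

3053 K


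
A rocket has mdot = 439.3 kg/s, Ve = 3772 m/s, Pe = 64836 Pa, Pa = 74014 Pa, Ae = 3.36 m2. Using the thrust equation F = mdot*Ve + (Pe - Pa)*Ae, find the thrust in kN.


F = 439.3 * 3772 + (64836 - 74014) * 3.36 = 1.6262e+06 N = 1626.2 kN

1626.2 kN


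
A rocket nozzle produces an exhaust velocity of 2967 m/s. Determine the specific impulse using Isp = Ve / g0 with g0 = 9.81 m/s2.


Isp = Ve / g0 = 2967 / 9.81 = 302.4 s

302.4 s


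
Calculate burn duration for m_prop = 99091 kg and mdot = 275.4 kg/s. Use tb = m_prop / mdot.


tb = 99091 / 275.4 = 359.8 s

359.8 s


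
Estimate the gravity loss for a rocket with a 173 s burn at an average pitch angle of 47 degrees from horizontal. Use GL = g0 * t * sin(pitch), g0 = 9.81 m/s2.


GL = 9.81 * 173 * sin(47 deg) = 1241 m/s

1241 m/s


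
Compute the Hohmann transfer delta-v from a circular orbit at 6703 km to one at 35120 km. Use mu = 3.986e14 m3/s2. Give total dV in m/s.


V1 = sqrt(mu/r1) = 7711.41 m/s
dV1 = V1*(sqrt(2*r2/(r1+r2)) - 1) = 2282.11 m/s
V2 = sqrt(mu/r2) = 3368.93 m/s
dV2 = V2*(1 - sqrt(2*r1/(r1+r2))) = 1461.56 m/s
Total dV = 3744 m/s

3744 m/s


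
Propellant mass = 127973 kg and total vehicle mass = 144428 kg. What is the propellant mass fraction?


PMF = 127973 / 144428 = 0.886

0.886


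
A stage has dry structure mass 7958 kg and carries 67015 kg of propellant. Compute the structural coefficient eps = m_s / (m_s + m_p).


eps = 7958 / (7958 + 67015) = 0.1061

0.1061


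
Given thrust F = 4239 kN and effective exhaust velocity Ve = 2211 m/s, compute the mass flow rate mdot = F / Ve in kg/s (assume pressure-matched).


mdot = F / Ve = 4239000 / 2211 = 1917.2 kg/s

1917.2 kg/s


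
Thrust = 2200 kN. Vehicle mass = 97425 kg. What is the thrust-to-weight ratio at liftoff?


TWR = 2200000 / (97425 * 9.81) = 2.3

2.3


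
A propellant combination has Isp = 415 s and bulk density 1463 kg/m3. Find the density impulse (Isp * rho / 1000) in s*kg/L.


rho*Isp = 415 * 1463 / 1000 = 607 s*kg/L

607 s*kg/L


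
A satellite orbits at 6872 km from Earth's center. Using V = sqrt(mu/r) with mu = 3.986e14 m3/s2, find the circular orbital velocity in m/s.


V = sqrt(3.986e14 / 6872000) = 7616 m/s

7616 m/s


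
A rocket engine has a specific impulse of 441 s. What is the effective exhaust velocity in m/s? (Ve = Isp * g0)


Ve = Isp * g0 = 441 * 9.81 = 4326.2 m/s

4326.2 m/s


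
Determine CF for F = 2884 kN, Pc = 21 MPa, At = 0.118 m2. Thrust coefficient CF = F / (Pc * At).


CF = 2884000 / (21e6 * 0.118) = 1.16

1.16


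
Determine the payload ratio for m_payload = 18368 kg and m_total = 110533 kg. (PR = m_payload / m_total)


PR = 18368 / 110533 = 0.1662

0.1662


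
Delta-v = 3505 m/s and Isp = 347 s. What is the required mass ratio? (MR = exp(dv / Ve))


Ve = 347 * 9.81 = 3404.07 m/s
MR = exp(3505 / 3404.07) = 2.8

2.8


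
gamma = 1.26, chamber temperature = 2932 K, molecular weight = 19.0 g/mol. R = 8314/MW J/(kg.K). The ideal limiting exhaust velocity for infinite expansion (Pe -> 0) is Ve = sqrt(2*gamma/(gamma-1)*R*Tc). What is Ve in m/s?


R = 8314 / 19.0 = 437.58 J/(kg.K)
Ve = sqrt(2 * 1.26 / (1.26 - 1) * 437.58 * 2932) = 3526 m/s

3526 m/s


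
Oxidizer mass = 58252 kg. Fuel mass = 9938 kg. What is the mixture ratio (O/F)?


MR = 58252 / 9938 = 5.86

5.86


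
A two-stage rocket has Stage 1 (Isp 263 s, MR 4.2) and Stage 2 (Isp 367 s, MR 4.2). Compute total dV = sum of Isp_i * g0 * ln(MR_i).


dV1 = 263 * 9.81 * ln(4.2) = 3702.6 m/s
dV2 = 367 * 9.81 * ln(4.2) = 5166.7 m/s
Total dV = 3702.6 + 5166.7 = 8869.3 m/s ~ 8869 m/s

8869 m/s


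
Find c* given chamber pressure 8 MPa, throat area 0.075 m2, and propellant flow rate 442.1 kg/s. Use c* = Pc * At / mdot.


c* = 8e6 * 0.075 / 442.1 = 1357 m/s

1357 m/s


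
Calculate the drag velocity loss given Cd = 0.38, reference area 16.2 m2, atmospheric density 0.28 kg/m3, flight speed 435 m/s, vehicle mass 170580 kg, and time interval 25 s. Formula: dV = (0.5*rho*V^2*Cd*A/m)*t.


D = 0.5 * 0.28 * 435^2 * 0.38 * 16.2 = 163081.67 N
a = 163081.67 / 170580 = 0.956 m/s2
dV = 0.956 * 25 = 23.9 m/s

23.9 m/s


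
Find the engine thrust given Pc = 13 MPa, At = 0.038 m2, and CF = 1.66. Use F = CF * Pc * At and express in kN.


F = 1.66 * 13e6 * 0.038 = 820040.0 N = 820.0 kN

820.0 kN


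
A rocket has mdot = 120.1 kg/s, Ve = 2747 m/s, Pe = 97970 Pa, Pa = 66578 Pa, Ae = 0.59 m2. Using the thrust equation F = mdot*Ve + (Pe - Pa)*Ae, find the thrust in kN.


F = 120.1 * 2747 + (97970 - 66578) * 0.59 = 348436.0 N = 348.4 kN

348.4 kN


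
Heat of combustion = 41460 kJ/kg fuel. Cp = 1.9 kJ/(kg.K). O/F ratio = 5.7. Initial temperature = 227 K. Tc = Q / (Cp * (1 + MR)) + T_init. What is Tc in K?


Tc = 41460 / (1.9 * (1 + 5.7)) + 227 = 3484 K

3484 K


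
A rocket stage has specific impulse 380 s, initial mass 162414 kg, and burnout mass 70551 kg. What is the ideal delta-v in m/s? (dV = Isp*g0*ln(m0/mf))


Ve = 380 * 9.81 = 3727.8 m/s
dV = 3727.8 * ln(162414/70551) = 3108 m/s

3108 m/s


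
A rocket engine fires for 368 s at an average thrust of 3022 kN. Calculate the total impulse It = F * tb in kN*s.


It = 3022 * 368 = 1112096 kN*s

1112096 kN*s


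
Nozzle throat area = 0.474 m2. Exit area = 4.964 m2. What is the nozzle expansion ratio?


AR = 4.964 / 0.474 = 10.5

10.5


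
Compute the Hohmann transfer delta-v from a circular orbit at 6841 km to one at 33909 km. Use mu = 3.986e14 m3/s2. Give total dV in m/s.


V1 = sqrt(mu/r1) = 7633.24 m/s
dV1 = V1*(sqrt(2*r2/(r1+r2)) - 1) = 2214.07 m/s
V2 = sqrt(mu/r2) = 3428.56 m/s
dV2 = V2*(1 - sqrt(2*r1/(r1+r2))) = 1441.9 m/s
Total dV = 3656 m/s

3656 m/s


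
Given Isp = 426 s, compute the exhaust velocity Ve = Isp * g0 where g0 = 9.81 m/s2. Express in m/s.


Ve = Isp * g0 = 426 * 9.81 = 4179.1 m/s

4179.1 m/s


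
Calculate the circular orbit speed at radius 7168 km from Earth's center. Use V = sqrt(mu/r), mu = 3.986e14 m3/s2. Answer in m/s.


V = sqrt(3.986e14 / 7168000) = 7457 m/s

7457 m/s


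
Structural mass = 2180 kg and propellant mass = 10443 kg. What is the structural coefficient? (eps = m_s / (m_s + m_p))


eps = 2180 / (2180 + 10443) = 0.1727

0.1727


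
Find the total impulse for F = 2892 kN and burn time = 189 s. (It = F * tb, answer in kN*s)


It = 2892 * 189 = 546588 kN*s

546588 kN*s


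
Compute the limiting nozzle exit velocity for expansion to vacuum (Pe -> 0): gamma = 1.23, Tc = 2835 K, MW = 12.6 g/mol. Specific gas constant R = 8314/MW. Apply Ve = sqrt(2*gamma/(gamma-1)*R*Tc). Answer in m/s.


R = 8314 / 12.6 = 659.84 J/(kg.K)
Ve = sqrt(2 * 1.23 / (1.23 - 1) * 659.84 * 2835) = 4473 m/s

4473 m/s


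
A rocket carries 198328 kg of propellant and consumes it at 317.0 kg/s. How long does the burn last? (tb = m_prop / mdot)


tb = 198328 / 317.0 = 625.6 s

625.6 s


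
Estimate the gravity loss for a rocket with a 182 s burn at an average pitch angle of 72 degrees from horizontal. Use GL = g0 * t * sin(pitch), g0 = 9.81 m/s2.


GL = 9.81 * 182 * sin(72 deg) = 1698 m/s

1698 m/s


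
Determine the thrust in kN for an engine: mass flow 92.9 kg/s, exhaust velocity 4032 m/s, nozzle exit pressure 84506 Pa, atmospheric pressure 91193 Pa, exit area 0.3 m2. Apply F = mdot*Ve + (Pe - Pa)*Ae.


F = 92.9 * 4032 + (84506 - 91193) * 0.3 = 372567.0 N = 372.6 kN

372.6 kN


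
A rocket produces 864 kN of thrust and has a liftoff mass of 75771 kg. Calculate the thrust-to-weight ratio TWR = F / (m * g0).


TWR = 864000 / (75771 * 9.81) = 1.16

1.16


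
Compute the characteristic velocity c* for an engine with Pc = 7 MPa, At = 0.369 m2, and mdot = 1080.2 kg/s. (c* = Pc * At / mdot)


c* = 7e6 * 0.369 / 1080.2 = 2391 m/s

2391 m/s


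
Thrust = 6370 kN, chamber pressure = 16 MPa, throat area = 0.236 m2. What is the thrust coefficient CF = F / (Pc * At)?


CF = 6370000 / (16e6 * 0.236) = 1.69

1.69


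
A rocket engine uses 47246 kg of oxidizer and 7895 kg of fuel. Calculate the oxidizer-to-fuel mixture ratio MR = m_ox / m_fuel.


MR = 47246 / 7895 = 5.98

5.98


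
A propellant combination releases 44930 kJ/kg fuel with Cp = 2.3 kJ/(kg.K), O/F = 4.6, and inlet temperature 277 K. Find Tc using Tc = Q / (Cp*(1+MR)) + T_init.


Tc = 44930 / (2.3 * (1 + 4.6)) + 277 = 3765 K

3765 K


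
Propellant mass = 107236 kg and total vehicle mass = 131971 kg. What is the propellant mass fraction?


PMF = 107236 / 131971 = 0.813

0.813


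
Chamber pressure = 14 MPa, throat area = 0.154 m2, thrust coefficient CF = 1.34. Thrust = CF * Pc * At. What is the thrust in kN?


F = 1.34 * 14e6 * 0.154 = 2.8890e+06 N = 2889.0 kN

2889.0 kN


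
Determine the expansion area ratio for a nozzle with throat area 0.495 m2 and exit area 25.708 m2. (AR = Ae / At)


AR = 25.708 / 0.495 = 51.9

51.9


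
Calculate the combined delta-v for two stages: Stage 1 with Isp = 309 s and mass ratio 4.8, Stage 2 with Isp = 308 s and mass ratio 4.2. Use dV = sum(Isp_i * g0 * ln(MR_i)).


dV1 = 309 * 9.81 * ln(4.8) = 4754.9 m/s
dV2 = 308 * 9.81 * ln(4.2) = 4336.1 m/s
Total dV = 4754.9 + 4336.1 = 9091.0 m/s ~ 9091 m/s

9091 m/s


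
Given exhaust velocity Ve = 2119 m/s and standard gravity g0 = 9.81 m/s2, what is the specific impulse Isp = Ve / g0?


Isp = Ve / g0 = 2119 / 9.81 = 216.0 s

216.0 s


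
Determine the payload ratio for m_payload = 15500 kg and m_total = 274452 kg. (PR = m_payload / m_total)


PR = 15500 / 274452 = 0.0565

0.0565


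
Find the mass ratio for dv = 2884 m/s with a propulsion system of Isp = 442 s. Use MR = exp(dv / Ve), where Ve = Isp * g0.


Ve = 442 * 9.81 = 4336.02 m/s
MR = exp(2884 / 4336.02) = 1.945

1.945


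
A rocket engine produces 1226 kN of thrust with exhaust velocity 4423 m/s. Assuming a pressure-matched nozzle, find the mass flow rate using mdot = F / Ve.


mdot = F / Ve = 1226000 / 4423 = 277.2 kg/s

277.2 kg/s


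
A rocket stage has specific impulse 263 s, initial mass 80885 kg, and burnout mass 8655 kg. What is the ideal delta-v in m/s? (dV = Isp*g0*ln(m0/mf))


Ve = 263 * 9.81 = 2580.03 m/s
dV = 2580.03 * ln(80885/8655) = 5766 m/s

5766 m/s


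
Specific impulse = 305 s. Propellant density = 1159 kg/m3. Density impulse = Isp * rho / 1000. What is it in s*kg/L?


rho*Isp = 305 * 1159 / 1000 = 353 s*kg/L

353 s*kg/L


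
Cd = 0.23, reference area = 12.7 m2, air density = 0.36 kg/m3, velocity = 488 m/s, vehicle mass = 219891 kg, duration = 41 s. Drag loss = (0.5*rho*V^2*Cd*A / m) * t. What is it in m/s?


D = 0.5 * 0.36 * 488^2 * 0.23 * 12.7 = 125211.35 N
a = 125211.35 / 219891 = 0.5694 m/s2
dV = 0.5694 * 41 = 23.3 m/s

23.3 m/s


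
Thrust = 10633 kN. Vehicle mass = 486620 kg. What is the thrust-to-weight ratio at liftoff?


TWR = 10633000 / (486620 * 9.81) = 2.23

2.23


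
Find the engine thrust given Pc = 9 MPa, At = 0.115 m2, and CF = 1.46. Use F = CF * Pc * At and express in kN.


F = 1.46 * 9e6 * 0.115 = 1.5111e+06 N = 1511.1 kN

1511.1 kN


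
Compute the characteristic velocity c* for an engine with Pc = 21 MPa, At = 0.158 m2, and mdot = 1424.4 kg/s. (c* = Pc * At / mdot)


c* = 21e6 * 0.158 / 1424.4 = 2329 m/s

2329 m/s


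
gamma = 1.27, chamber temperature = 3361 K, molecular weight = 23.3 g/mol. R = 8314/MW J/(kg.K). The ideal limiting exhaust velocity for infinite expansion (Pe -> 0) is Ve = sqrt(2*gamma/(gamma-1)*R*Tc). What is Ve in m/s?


R = 8314 / 23.3 = 356.82 J/(kg.K)
Ve = sqrt(2 * 1.27 / (1.27 - 1) * 356.82 * 3361) = 3359 m/s

3359 m/s


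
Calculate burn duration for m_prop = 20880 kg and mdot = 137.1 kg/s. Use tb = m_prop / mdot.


tb = 20880 / 137.1 = 152.3 s

152.3 s


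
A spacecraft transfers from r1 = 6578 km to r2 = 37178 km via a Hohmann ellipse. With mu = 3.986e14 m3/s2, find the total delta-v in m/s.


V1 = sqrt(mu/r1) = 7784.34 m/s
dV1 = V1*(sqrt(2*r2/(r1+r2)) - 1) = 2363.2 m/s
V2 = sqrt(mu/r2) = 3274.35 m/s
dV2 = V2*(1 - sqrt(2*r1/(r1+r2))) = 1478.92 m/s
Total dV = 3842 m/s

3842 m/s


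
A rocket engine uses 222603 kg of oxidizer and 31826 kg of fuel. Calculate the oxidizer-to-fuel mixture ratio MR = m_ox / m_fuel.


MR = 222603 / 31826 = 6.99

6.99


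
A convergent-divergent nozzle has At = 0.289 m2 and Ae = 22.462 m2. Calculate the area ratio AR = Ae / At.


AR = 22.462 / 0.289 = 77.7

77.7


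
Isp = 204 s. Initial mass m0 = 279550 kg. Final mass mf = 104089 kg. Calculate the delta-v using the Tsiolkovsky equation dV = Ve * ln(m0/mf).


Ve = 204 * 9.81 = 2001.24 m/s
dV = 2001.24 * ln(279550/104089) = 1977 m/s

1977 m/s


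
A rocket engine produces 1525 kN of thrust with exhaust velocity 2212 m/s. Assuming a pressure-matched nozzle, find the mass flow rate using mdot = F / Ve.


mdot = F / Ve = 1525000 / 2212 = 689.4 kg/s

689.4 kg/s


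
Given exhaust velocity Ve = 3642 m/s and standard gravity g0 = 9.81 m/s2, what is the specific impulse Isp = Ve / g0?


Isp = Ve / g0 = 3642 / 9.81 = 371.3 s

371.3 s


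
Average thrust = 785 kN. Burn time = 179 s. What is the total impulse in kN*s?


It = 785 * 179 = 140515 kN*s

140515 kN*s


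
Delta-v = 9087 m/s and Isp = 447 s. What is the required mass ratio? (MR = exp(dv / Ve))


Ve = 447 * 9.81 = 4385.07 m/s
MR = exp(9087 / 4385.07) = 7.943

7.943


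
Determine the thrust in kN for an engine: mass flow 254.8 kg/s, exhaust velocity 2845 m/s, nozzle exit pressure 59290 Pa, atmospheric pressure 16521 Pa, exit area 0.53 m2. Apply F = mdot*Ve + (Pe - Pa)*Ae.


F = 254.8 * 2845 + (59290 - 16521) * 0.53 = 747574.0 N = 747.6 kN

747.6 kN


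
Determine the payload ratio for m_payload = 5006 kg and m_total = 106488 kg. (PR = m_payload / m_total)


PR = 5006 / 106488 = 0.047

0.047


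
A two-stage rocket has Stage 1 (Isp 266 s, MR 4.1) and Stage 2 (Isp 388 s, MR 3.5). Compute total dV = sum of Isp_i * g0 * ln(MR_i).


dV1 = 266 * 9.81 * ln(4.1) = 3681.9 m/s
dV2 = 388 * 9.81 * ln(3.5) = 4768.4 m/s
Total dV = 3681.9 + 4768.4 = 8450.3 m/s ~ 8450 m/s

8450 m/s


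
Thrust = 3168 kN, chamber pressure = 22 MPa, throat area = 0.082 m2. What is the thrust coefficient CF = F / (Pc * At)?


CF = 3168000 / (22e6 * 0.082) = 1.76

1.76


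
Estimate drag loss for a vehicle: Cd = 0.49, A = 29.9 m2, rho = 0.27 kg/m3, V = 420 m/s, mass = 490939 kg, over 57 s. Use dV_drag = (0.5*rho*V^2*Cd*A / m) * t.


D = 0.5 * 0.27 * 420^2 * 0.49 * 29.9 = 348898.91 N
a = 348898.91 / 490939 = 0.7107 m/s2
dV = 0.7107 * 57 = 40.5 m/s

40.5 m/s


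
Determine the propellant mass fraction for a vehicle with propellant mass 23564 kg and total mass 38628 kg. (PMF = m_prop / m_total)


PMF = 23564 / 38628 = 0.61

0.61


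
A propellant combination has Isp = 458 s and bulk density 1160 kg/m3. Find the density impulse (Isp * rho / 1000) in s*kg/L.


rho*Isp = 458 * 1160 / 1000 = 531 s*kg/L

531 s*kg/L


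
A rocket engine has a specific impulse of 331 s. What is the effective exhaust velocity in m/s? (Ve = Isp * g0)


Ve = Isp * g0 = 331 * 9.81 = 3247.1 m/s

3247.1 m/s


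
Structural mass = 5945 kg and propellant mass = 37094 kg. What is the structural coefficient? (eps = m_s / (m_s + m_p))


eps = 5945 / (5945 + 37094) = 0.1381

0.1381


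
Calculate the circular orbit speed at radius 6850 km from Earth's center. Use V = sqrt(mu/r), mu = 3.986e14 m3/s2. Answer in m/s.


V = sqrt(3.986e14 / 6850000) = 7628 m/s

7628 m/s


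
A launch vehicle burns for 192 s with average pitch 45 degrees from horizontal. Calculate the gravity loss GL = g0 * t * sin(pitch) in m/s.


GL = 9.81 * 192 * sin(45 deg) = 1332 m/s

1332 m/s


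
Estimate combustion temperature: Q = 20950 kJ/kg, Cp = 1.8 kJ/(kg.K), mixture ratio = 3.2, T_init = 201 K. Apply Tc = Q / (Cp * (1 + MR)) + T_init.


Tc = 20950 / (1.8 * (1 + 3.2)) + 201 = 2972 K

2972 K


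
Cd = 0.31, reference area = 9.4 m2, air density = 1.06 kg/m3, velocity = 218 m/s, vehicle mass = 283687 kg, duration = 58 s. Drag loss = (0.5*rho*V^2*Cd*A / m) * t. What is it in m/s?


D = 0.5 * 1.06 * 218^2 * 0.31 * 9.4 = 73397.02 N
a = 73397.02 / 283687 = 0.2587 m/s2
dV = 0.2587 * 58 = 15.0 m/s

15.0 m/s


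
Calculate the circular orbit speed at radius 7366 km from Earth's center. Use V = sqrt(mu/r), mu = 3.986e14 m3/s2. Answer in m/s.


V = sqrt(3.986e14 / 7366000) = 7356 m/s

7356 m/s


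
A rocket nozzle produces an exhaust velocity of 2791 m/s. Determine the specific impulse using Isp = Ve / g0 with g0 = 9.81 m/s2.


Isp = Ve / g0 = 2791 / 9.81 = 284.5 s

284.5 s


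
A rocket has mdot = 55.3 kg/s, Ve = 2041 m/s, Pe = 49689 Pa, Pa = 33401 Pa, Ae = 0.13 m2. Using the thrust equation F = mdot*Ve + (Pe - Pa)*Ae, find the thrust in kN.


F = 55.3 * 2041 + (49689 - 33401) * 0.13 = 114985.0 N = 115.0 kN

115.0 kN


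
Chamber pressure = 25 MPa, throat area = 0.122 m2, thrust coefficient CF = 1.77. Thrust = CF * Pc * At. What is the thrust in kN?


F = 1.77 * 25e6 * 0.122 = 5.3985e+06 N = 5398.5 kN

5398.5 kN


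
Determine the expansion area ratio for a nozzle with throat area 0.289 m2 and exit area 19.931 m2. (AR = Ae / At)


AR = 19.931 / 0.289 = 69.0

69.0


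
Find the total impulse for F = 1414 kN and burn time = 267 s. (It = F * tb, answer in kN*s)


It = 1414 * 267 = 377538 kN*s

377538 kN*s


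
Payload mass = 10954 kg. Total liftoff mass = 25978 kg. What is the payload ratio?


PR = 10954 / 25978 = 0.4217

0.4217


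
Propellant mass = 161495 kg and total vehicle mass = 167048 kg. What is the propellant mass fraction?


PMF = 161495 / 167048 = 0.967

0.967


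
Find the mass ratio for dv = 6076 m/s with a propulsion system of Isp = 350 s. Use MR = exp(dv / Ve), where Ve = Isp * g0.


Ve = 350 * 9.81 = 3433.5 m/s
MR = exp(6076 / 3433.5) = 5.869

5.869


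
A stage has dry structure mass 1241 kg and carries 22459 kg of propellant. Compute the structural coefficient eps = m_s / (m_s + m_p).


eps = 1241 / (1241 + 22459) = 0.0524

0.0524


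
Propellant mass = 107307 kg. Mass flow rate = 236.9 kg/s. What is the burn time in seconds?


tb = 107307 / 236.9 = 453.0 s

453.0 s


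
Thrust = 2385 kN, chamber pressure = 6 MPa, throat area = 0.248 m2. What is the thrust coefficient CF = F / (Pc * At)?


CF = 2385000 / (6e6 * 0.248) = 1.6

1.6


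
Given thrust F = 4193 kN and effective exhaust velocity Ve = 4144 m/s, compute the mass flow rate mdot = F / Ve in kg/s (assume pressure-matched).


mdot = F / Ve = 4193000 / 4144 = 1011.8 kg/s

1011.8 kg/s


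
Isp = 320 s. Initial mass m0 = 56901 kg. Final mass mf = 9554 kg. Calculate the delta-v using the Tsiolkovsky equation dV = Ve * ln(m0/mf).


Ve = 320 * 9.81 = 3139.2 m/s
dV = 3139.2 * ln(56901/9554) = 5601 m/s

5601 m/s


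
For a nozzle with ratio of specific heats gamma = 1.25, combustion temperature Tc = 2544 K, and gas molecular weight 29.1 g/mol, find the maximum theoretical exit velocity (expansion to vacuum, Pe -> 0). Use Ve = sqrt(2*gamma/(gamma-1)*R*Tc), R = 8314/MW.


R = 8314 / 29.1 = 285.7 J/(kg.K)
Ve = sqrt(2 * 1.25 / (1.25 - 1) * 285.7 * 2544) = 2696 m/s

2696 m/s


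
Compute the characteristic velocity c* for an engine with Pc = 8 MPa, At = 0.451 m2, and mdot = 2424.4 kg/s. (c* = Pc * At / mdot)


c* = 8e6 * 0.451 / 2424.4 = 1488 m/s

1488 m/s


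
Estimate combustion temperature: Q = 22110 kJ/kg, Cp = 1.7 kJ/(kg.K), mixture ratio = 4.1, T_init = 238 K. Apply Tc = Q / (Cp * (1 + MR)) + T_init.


Tc = 22110 / (1.7 * (1 + 4.1)) + 238 = 2788 K

2788 K


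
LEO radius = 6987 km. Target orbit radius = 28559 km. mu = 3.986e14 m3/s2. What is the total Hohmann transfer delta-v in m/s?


V1 = sqrt(mu/r1) = 7553.07 m/s
dV1 = V1*(sqrt(2*r2/(r1+r2)) - 1) = 2021.4 m/s
V2 = sqrt(mu/r2) = 3735.92 m/s
dV2 = V2*(1 - sqrt(2*r1/(r1+r2))) = 1393.51 m/s
Total dV = 3415 m/s

3415 m/s
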